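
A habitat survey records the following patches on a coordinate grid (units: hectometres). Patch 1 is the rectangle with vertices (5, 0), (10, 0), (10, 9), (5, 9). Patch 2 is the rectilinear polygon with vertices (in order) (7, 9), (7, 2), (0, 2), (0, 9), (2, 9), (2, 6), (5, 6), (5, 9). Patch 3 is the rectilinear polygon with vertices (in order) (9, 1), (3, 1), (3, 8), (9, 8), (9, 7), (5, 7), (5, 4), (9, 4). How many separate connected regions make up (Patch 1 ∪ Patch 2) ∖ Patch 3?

2

(Patch 1 ∪ Patch 2) ∖ Patch 3 splits into 2 disjoint pieces (area 29, area 18).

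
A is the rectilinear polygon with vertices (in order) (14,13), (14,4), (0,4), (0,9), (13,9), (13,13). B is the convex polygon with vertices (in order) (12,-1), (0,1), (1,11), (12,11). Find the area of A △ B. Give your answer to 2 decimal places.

|A| = 74, |B| = 127, |A∩B| = 57.25.
|A △ B| = |A| + |B| − 2·|A∩B| = 74 + 127 − 114.5 = 86.50.

86.50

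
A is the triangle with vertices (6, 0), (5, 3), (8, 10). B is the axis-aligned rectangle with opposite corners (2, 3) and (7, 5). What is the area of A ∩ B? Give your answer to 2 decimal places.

2.74

The intersection is the polygon with vertices (5.857,5), (7,5), (6.6,3), (5,3).
By the shoelace formula its area is 2.74.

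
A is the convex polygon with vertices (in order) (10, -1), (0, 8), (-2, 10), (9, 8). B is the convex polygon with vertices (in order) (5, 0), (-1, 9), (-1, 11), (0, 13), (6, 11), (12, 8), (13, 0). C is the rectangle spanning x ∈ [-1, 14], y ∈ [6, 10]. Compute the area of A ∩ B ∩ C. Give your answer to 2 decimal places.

The intersection is the polygon with vertices (-1,9), (-1,9.818), (9,8), (9.222,6), (2.222,6), (0,8).
By the shoelace formula its area is 24.59.

24.59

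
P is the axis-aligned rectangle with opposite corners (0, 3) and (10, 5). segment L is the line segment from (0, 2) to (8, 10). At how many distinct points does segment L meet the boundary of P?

The segment meets the boundary at (3,5), (1,3).

2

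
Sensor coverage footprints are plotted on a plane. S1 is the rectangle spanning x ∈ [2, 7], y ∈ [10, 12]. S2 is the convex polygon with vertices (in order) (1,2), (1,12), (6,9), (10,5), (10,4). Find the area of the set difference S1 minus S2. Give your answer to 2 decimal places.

|S1| = 10, |S1∩S2| = 1.6333.
|S1 ∖ S2| = |S1| − |S1∩S2| = 10 − 1.6333 = 8.37.

8.37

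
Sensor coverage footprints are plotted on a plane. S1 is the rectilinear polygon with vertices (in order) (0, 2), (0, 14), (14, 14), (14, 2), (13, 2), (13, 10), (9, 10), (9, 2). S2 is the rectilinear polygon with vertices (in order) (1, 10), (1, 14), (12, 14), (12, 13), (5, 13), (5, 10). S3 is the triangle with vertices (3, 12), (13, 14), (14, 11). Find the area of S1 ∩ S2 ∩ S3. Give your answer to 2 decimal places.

2.18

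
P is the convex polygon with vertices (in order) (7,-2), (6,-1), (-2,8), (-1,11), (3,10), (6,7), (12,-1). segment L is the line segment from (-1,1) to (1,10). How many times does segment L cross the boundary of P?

1

The segment meets the boundary at (0.044,5.7).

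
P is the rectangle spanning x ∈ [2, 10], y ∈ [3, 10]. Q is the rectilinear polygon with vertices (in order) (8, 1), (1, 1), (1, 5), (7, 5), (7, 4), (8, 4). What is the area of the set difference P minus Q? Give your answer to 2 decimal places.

|P| = 56, |P∩Q| = 11.
|P ∖ Q| = |P| − |P∩Q| = 56 − 11 = 45.00.

45.00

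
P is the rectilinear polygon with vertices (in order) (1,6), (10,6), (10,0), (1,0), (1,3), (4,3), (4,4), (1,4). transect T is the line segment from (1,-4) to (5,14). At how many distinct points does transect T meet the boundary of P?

4

The segment meets the boundary at (2.778,4), (2.556,3), (3.222,6), (1.889,0).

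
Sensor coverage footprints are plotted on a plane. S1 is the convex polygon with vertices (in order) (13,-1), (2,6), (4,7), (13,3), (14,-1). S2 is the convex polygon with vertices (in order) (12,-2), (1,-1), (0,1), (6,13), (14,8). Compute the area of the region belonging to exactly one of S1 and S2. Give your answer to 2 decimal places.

111.13

|S1| = 32.5, |S2| = 136.5, |S1∩S2| = 28.937.
|S1 △ S2| = |S1| + |S2| − 2·|S1∩S2| = 32.5 + 136.5 − 57.8739 = 111.13.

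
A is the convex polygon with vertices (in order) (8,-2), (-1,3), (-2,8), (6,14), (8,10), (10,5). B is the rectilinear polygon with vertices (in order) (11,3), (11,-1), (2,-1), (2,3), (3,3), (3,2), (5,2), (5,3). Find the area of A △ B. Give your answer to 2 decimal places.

|A| = 114, |B| = 34, |A∩B| = 20.5286.
|A △ B| = |A| + |B| − 2·|A∩B| = 114 + 34 − 41.0571 = 106.94.

106.94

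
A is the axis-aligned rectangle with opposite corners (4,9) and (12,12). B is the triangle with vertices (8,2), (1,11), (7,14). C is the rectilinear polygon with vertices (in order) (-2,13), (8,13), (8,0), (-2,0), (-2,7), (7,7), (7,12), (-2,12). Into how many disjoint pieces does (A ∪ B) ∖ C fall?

3

(A ∪ B) ∖ C splits into 3 disjoint pieces (area 12, area 22.7778, area 1.0417).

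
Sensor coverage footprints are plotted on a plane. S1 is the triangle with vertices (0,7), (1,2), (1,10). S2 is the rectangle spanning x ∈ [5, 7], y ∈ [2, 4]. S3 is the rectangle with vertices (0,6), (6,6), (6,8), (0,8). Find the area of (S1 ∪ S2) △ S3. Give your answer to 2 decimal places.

16.53

|S1 ∪ S2| = 8.
|(S1 ∪ S2) ∩ S3| = 1.7333.
|(S1 ∪ S2) △ S3| = 8 + 12 − 3.4667 = 16.53.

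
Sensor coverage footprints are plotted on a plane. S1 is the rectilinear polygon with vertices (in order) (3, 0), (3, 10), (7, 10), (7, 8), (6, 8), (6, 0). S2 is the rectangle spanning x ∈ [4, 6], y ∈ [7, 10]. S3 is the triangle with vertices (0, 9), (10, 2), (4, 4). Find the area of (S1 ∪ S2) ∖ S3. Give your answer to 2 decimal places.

|S1 ∪ S2| = 32.
|(S1 ∪ S2) ∩ S3| = 5.5917.
|(S1 ∪ S2) ∖ S3| = 32 − 5.5917 = 26.41.

26.41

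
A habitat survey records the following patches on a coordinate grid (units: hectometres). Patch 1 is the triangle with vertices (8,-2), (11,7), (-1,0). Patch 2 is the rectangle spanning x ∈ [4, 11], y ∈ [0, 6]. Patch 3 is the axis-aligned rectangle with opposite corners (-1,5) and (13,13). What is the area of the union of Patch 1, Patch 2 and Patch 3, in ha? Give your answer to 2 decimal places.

By inclusion–exclusion:
Individual areas: |Patch 1| = 43.5, |Patch 2| = 42, |Patch 3| = 112.
|Patch 1∩Patch 2| = 25.8512.
|Patch 1∩Patch 3| = 2.7619.
|Patch 2∩Patch 3|: x∈[4,11], y∈[5,6] → 7·1 = 7.
|Patch 1∩Patch 2∩Patch 3| = 2.0714.
|Patch 1 ∪ Patch 2 ∪ Patch 3| = 197.5 − 35.6131 + 2.0714 = 163.96.

163.96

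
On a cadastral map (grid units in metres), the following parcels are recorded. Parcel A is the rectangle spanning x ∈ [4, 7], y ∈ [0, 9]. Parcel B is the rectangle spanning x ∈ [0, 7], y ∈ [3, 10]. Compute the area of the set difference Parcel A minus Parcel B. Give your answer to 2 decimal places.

9.00

|Parcel A∩Parcel B|: x∈[4,7], y∈[3,9] → 3·6 = 18.
|Parcel A| = 27.
|Parcel A ∖ Parcel B| = |Parcel A| − |Parcel A∩Parcel B| = 27 − 18 = 9.00.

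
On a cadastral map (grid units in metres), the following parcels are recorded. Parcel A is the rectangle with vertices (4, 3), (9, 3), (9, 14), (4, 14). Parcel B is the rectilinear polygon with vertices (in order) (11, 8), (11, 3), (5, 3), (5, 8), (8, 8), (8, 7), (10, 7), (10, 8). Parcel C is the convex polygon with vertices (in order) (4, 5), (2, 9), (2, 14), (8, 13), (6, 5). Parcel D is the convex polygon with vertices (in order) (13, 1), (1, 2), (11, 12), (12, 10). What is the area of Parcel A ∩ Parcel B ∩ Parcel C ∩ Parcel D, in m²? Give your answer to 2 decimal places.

The intersection is the polygon with vertices (6,5), (5,5), (5,6), (6.667,7.667).
By the shoelace formula its area is 2.17.

2.17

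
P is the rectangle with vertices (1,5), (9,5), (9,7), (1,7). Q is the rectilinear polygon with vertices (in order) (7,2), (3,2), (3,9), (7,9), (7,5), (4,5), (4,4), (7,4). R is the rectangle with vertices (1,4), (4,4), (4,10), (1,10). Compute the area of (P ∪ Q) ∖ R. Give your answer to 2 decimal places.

|P ∪ Q| = 33.
|(P ∪ Q) ∩ R| = 9.
|(P ∪ Q) ∖ R| = 33 − 9 = 24.00.

24.00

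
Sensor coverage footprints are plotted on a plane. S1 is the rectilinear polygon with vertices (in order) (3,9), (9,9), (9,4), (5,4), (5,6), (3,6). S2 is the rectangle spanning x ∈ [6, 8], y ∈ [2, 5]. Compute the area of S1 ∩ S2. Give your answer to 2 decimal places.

The intersection is the polygon with vertices (6,4), (6,5), (8,5), (8,4).
By the shoelace formula its area is 2.00.

2.00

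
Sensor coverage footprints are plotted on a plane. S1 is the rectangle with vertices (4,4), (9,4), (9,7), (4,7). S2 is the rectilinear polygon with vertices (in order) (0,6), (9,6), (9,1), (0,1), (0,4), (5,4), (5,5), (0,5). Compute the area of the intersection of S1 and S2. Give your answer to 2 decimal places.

9.00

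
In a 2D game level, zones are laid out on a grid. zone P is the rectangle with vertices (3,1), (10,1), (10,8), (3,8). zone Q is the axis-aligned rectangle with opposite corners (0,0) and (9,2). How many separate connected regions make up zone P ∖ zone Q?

1

zone P ∖ zone Q is a single connected region.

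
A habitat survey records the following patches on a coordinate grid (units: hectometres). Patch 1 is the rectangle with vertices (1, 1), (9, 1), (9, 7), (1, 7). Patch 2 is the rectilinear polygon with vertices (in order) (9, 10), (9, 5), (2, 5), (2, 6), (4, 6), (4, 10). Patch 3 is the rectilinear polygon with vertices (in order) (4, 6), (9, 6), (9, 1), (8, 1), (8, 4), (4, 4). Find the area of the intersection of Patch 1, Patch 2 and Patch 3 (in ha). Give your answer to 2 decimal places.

5.00

The intersection is the polygon with vertices (4,5), (4,6), (9,6), (9,5).
By the shoelace formula its area is 5.00.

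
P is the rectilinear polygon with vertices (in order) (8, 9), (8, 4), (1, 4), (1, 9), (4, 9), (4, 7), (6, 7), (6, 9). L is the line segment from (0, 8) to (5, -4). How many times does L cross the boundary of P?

2

The segment meets the boundary at (1.667,4), (1,5.6).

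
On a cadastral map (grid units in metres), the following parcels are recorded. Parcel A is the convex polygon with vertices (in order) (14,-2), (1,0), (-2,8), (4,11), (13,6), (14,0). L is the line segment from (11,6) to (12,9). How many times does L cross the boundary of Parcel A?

The segment meets the boundary at (11.312,6.938).

1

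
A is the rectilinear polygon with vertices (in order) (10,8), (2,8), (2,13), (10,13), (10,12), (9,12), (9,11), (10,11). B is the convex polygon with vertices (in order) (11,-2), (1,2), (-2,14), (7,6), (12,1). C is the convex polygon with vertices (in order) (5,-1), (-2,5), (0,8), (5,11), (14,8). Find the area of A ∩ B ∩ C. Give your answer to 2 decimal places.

2.84

The intersection is the polygon with vertices (2,9.2), (2.836,9.701), (4.75,8), (2,8).
By the shoelace formula its area is 2.84.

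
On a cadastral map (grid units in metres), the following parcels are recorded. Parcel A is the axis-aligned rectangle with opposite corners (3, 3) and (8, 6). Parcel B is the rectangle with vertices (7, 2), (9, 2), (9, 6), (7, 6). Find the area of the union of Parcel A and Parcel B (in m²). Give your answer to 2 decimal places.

By inclusion–exclusion:
Individual areas: |Parcel A| = 15, |Parcel B| = 8.
|Parcel A∩Parcel B|: x∈[7,8], y∈[3,6] → 1·3 = 3.
|Parcel A ∪ Parcel B| = 23 − 3 = 20.00.

20.00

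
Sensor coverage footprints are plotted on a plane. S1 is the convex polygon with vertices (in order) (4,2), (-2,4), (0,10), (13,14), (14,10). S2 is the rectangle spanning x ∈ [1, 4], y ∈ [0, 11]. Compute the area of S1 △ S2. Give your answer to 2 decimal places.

|S1| = 104, |S2| = 33, |S1∩S2| = 24.7212.
|S1 △ S2| = |S1| + |S2| − 2·|S1∩S2| = 104 + 33 − 49.4423 = 87.56.

87.56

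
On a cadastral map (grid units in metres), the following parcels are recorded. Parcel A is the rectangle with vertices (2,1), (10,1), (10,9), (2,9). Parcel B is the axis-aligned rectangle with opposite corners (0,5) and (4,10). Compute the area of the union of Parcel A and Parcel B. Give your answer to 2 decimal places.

By inclusion–exclusion:
Individual areas: |Parcel A| = 64, |Parcel B| = 20.
|Parcel A∩Parcel B|: x∈[2,4], y∈[5,9] → 2·4 = 8.
|Parcel A ∪ Parcel B| = 84 − 8 = 76.00.

76.00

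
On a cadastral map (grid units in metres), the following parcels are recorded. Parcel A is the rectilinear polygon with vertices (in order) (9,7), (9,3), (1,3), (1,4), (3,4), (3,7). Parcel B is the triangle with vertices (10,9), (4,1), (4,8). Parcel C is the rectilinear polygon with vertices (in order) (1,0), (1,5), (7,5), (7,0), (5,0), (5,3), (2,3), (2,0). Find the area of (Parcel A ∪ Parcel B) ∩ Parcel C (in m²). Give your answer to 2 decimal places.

10.17

|Parcel A ∪ Parcel B| = 35.
|(Parcel A ∪ Parcel B) ∩ Parcel C| = 10.17.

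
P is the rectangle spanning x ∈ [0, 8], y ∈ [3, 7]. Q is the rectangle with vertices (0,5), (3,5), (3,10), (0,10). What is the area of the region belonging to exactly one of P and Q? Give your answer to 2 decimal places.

35.00

|P∩Q|: x∈[0,3], y∈[5,7] → 3·2 = 6.
|P △ Q| = |P| + |Q| − 2·|P∩Q| = 32 + 15 − 12 = 35.00.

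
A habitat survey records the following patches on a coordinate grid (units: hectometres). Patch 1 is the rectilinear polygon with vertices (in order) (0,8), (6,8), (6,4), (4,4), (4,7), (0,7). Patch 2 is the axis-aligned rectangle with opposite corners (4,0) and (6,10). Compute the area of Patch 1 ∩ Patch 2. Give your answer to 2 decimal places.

The intersection is the polygon with vertices (6,8), (6,4), (4,4), (4,7), (4,8).
By the shoelace formula its area is 8.00.

8.00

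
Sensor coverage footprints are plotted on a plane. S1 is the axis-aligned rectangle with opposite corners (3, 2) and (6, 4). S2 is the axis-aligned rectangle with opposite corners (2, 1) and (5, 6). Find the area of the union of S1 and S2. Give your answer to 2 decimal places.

By inclusion–exclusion:
Individual areas: |S1| = 6, |S2| = 15.
|S1∩S2|: x∈[3,5], y∈[2,4] → 2·2 = 4.
|S1 ∪ S2| = 21 − 4 = 17.00.

17.00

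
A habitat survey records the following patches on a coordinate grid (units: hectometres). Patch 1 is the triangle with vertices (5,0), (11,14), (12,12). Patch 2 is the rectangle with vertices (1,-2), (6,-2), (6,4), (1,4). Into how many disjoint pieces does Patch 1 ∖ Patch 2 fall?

1

Patch 1 ∖ Patch 2 is a single connected region.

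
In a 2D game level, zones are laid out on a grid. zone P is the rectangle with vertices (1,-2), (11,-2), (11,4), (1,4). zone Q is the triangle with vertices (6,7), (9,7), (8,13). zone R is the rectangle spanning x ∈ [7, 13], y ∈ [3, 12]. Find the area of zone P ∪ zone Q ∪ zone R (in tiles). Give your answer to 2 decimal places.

111.75

By inclusion–exclusion:
Individual areas: |zone P| = 60, |zone Q| = 9, |zone R| = 54.
|zone P∩zone Q| = 0.
|zone P∩zone R|: x∈[7,11], y∈[3,4] → 4·1 = 4.
|zone Q∩zone R| = 7.25.
|zone P∩zone Q∩zone R| = 0.
|zone P ∪ zone Q ∪ zone R| = 123 − 11.25 + 0 = 111.75.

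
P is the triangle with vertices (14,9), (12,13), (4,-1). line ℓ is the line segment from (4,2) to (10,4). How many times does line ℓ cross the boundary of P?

2

The segment meets the boundary at (8.5,3.5), (6.118,2.706).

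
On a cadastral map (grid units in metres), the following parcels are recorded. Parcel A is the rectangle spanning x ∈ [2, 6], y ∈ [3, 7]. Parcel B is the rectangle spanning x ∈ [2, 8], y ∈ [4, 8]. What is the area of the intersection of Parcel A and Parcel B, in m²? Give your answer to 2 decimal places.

12.00

|Parcel A∩Parcel B|: x∈[2,6], y∈[4,7] → 4·3 = 12.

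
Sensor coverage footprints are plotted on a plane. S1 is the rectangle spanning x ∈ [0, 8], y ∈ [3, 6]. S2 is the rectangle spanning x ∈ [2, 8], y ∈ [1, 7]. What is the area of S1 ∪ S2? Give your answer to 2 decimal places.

By inclusion–exclusion:
Individual areas: |S1| = 24, |S2| = 36.
|S1∩S2|: x∈[2,8], y∈[3,6] → 6·3 = 18.
|S1 ∪ S2| = 60 − 18 = 42.00.

42.00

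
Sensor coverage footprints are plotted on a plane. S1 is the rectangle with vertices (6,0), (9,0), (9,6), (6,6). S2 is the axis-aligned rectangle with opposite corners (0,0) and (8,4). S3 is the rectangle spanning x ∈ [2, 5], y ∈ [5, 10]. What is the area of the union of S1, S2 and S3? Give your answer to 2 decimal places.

By inclusion–exclusion:
Individual areas: |S1| = 18, |S2| = 32, |S3| = 15.
|S1∩S2|: x∈[6,8], y∈[0,4] → 2·4 = 8.
|S1∩S3| = 0 (no overlap).
|S2∩S3| = 0 (no overlap).
|S1∩S2∩S3| = 0.
|S1 ∪ S2 ∪ S3| = 65 − 8 + 0 = 57.00.

57.00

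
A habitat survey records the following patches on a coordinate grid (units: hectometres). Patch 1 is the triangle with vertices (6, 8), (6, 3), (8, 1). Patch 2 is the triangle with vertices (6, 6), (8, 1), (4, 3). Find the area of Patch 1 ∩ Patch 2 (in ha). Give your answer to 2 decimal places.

The intersection is the polygon with vertices (6,3), (6,6), (8,1).
By the shoelace formula its area is 3.00.

3.00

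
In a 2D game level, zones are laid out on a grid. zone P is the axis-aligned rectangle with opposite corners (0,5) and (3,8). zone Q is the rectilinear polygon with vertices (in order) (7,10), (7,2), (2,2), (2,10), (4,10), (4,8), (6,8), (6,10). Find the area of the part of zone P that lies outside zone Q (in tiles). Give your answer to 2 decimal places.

|zone P| = 9, |zone P∩zone Q| = 3.
|zone P ∖ zone Q| = |zone P| − |zone P∩zone Q| = 9 − 3 = 6.00.

6.00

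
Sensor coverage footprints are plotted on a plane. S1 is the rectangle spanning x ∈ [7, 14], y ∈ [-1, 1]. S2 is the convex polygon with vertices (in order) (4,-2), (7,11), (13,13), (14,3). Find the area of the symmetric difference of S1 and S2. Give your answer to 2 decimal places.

98.00

|S1| = 14, |S2| = 88.5, |S1∩S2| = 2.25.
|S1 △ S2| = |S1| + |S2| − 2·|S1∩S2| = 14 + 88.5 − 4.5 = 98.00.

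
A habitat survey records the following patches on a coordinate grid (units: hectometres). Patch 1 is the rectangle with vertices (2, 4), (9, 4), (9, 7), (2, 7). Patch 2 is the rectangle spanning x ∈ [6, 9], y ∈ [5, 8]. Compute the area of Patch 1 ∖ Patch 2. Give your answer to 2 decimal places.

15.00

|Patch 1∩Patch 2|: x∈[6,9], y∈[5,7] → 3·2 = 6.
|Patch 1| = 21.
|Patch 1 ∖ Patch 2| = |Patch 1| − |Patch 1∩Patch 2| = 21 − 6 = 15.00.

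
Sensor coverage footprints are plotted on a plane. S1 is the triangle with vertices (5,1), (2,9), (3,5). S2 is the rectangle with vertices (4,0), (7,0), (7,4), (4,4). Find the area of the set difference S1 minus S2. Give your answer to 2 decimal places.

1.67

|S1| = 2, |S1∩S2| = 0.3333.
|S1 ∖ S2| = |S1| − |S1∩S2| = 2 − 0.3333 = 1.67.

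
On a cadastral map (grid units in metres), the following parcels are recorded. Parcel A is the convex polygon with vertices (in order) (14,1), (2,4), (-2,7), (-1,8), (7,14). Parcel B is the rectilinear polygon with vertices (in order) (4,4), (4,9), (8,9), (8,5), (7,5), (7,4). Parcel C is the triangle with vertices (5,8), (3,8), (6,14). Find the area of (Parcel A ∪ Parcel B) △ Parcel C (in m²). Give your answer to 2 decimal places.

90.34

|Parcel A ∪ Parcel B| = 96.
|(Parcel A ∪ Parcel B) ∩ Parcel C| = 5.8286.
|(Parcel A ∪ Parcel B) △ Parcel C| = 96 + 6 − 11.6571 = 90.34.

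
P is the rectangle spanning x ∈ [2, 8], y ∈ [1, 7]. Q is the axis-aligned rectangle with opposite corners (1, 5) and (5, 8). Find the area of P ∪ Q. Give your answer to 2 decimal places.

By inclusion–exclusion:
Individual areas: |P| = 36, |Q| = 12.
|P∩Q|: x∈[2,5], y∈[5,7] → 3·2 = 6.
|P ∪ Q| = 48 − 6 = 42.00.

42.00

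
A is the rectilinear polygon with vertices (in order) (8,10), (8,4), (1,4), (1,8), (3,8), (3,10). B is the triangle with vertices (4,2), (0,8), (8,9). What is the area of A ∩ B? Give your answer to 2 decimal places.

22.21

The intersection is the polygon with vertices (2.667,4), (1,6.5), (1,8), (3,8), (3,8.375), (8,9), (5.143,4).
By the shoelace formula its area is 22.21.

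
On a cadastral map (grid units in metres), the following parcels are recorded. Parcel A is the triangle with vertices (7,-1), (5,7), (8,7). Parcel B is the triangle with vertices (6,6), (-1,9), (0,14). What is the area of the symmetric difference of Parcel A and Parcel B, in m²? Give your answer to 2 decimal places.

|Parcel A| = 12, |Parcel B| = 19, |Parcel A∩Parcel B| = 0.365.
|Parcel A △ Parcel B| = |Parcel A| + |Parcel B| − 2·|Parcel A∩Parcel B| = 12 + 19 − 0.73 = 30.27.

30.27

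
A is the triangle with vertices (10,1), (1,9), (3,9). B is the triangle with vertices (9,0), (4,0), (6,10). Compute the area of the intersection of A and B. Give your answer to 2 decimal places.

The intersection is the polygon with vertices (5.075,5.377), (5.279,6.395), (8.022,3.261), (8.227,2.576).
By the shoelace formula its area is 2.51.

2.51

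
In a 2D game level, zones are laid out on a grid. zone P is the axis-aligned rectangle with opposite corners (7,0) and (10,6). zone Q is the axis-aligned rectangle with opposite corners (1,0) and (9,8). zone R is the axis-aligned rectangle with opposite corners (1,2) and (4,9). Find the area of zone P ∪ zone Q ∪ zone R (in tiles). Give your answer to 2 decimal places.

73.00

By inclusion–exclusion:
Individual areas: |zone P| = 18, |zone Q| = 64, |zone R| = 21.
|zone P∩zone Q|: x∈[7,9], y∈[0,6] → 2·6 = 12.
|zone P∩zone R| = 0 (no overlap).
|zone Q∩zone R|: x∈[1,4], y∈[2,8] → 3·6 = 18.
|zone P∩zone Q∩zone R| = 0.
|zone P ∪ zone Q ∪ zone R| = 103 − 30 + 0 = 73.00.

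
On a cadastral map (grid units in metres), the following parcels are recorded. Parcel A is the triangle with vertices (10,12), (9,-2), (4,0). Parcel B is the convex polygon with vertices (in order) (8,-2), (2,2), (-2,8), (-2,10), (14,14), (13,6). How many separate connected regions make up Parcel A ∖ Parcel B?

Parcel A ∖ Parcel B splits into 2 disjoint pieces (area 0.7432, area 0.75).

2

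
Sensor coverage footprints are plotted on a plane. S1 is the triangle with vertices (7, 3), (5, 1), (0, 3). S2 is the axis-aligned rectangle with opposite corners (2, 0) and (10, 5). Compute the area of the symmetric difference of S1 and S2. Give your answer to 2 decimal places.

|S1| = 7, |S2| = 40, |S1∩S2| = 6.2.
|S1 △ S2| = |S1| + |S2| − 2·|S1∩S2| = 7 + 40 − 12.4 = 34.60.

34.60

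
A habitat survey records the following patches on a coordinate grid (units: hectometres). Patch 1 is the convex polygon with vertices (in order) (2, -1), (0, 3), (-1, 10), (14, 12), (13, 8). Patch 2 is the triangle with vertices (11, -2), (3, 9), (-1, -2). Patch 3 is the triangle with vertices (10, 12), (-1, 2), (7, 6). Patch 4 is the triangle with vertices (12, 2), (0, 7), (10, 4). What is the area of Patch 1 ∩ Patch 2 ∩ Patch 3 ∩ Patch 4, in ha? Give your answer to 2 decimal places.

The intersection is the polygon with vertices (3.384,5.985), (5.625,5.312), (4.909,4.955), (3.086,5.714).
By the shoelace formula its area is 1.00.

1.00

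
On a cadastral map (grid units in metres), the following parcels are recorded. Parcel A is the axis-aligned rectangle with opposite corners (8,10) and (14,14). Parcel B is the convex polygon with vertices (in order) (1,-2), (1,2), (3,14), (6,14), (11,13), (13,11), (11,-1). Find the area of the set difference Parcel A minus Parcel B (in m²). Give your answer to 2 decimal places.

|Parcel A| = 24, |Parcel A∩Parcel B| = 13.8167.
|Parcel A ∖ Parcel B| = |Parcel A| − |Parcel A∩Parcel B| = 24 − 13.8167 = 10.18.

10.18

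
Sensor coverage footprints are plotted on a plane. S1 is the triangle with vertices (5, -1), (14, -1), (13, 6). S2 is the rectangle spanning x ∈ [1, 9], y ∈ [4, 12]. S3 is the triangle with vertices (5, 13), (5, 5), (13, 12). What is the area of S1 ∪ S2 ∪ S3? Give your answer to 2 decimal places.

By inclusion–exclusion:
Individual areas: |S1| = 31.5, |S2| = 64, |S3| = 32.
|S1∩S2| = 0.
|S1∩S3| = 0.
|S2∩S3| = 21.
|S1∩S2∩S3| = 0.
|S1 ∪ S2 ∪ S3| = 127.5 − 21 + 0 = 106.50.

106.50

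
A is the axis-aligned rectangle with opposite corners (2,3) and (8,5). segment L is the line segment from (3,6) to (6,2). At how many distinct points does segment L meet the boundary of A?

The segment meets the boundary at (5.25,3), (3.75,5).

2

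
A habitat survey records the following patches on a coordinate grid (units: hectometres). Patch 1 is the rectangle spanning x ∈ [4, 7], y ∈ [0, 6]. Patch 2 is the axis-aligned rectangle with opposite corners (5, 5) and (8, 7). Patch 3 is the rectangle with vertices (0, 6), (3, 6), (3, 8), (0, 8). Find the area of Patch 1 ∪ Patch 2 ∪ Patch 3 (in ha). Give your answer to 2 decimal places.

28.00

By inclusion–exclusion:
Individual areas: |Patch 1| = 18, |Patch 2| = 6, |Patch 3| = 6.
|Patch 1∩Patch 2|: x∈[5,7], y∈[5,6] → 2·1 = 2.
|Patch 1∩Patch 3| = 0 (no overlap).
|Patch 2∩Patch 3| = 0 (no overlap).
|Patch 1∩Patch 2∩Patch 3| = 0.
|Patch 1 ∪ Patch 2 ∪ Patch 3| = 30 − 2 + 0 = 28.00.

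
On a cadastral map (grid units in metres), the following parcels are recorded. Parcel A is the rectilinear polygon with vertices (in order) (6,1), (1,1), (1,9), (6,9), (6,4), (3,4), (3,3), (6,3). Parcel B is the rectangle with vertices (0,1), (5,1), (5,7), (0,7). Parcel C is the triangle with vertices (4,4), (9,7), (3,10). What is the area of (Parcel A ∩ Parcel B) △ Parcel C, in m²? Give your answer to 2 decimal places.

|Parcel A ∩ Parcel B| = 22.
|(Parcel A ∩ Parcel B) ∩ Parcel C| = 3.45.
|(Parcel A ∩ Parcel B) △ Parcel C| = 22 + 16.5 − 6.9 = 31.60.

31.60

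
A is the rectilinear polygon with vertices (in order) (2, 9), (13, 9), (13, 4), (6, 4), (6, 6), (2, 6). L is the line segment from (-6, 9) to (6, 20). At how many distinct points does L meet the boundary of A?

0

The segment lies entirely outside A and never meets its boundary.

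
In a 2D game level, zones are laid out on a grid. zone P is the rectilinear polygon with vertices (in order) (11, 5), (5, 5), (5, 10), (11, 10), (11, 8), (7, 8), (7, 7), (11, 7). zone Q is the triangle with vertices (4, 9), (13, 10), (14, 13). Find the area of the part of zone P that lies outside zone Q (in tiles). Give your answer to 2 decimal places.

|zone P| = 26, |zone P∩zone Q| = 2.8833.
|zone P ∖ zone Q| = |zone P| − |zone P∩zone Q| = 26 − 2.8833 = 23.12.

23.12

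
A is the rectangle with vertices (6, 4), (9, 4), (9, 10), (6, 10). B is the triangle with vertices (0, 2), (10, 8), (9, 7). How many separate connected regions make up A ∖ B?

A ∖ B splits into 2 disjoint pieces (area 6.5, area 10.5).

2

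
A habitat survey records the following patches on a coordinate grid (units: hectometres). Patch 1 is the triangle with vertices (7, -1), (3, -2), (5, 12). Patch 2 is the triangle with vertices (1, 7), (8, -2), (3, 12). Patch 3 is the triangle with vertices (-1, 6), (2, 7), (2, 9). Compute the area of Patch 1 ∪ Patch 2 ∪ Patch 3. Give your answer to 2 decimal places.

By inclusion–exclusion:
Individual areas: |Patch 1| = 27, |Patch 2| = 26.5, |Patch 3| = 3.
|Patch 1∩Patch 2| = 10.2353.
|Patch 1∩Patch 3| = 0.
|Patch 2∩Patch 3| = 1.299.
|Patch 1∩Patch 2∩Patch 3| = 0.
|Patch 1 ∪ Patch 2 ∪ Patch 3| = 56.5 − 11.5343 + 0 = 44.97.

44.97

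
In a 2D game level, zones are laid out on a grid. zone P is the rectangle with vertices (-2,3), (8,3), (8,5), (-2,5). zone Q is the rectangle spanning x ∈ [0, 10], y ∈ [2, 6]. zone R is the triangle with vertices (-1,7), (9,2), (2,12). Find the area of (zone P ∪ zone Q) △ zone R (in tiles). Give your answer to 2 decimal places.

|zone P ∪ zone Q| = 44.
|(zone P ∪ zone Q) ∩ zone R| = 10.4.
|(zone P ∪ zone Q) △ zone R| = 44 + 32.5 − 20.8 = 55.70.

55.70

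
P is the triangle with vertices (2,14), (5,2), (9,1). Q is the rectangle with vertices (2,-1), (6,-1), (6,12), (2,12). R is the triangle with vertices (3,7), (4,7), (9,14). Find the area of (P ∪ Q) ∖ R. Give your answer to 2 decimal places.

57.36

|P ∪ Q| = 59.8091.
|(P ∪ Q) ∩ R| = 2.45.
|(P ∪ Q) ∖ R| = 59.8091 − 2.45 = 57.36.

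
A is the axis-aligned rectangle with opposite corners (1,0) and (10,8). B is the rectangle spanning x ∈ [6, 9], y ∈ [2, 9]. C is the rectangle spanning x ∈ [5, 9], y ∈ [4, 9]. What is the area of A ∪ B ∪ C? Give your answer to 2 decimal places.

76.00

By inclusion–exclusion:
Individual areas: |A| = 72, |B| = 21, |C| = 20.
|A∩B|: x∈[6,9], y∈[2,8] → 3·6 = 18.
|A∩C|: x∈[5,9], y∈[4,8] → 4·4 = 16.
|B∩C|: x∈[6,9], y∈[4,9] → 3·5 = 15.
|A∩B∩C| = 12.
|A ∪ B ∪ C| = 113 − 49 + 12 = 76.00.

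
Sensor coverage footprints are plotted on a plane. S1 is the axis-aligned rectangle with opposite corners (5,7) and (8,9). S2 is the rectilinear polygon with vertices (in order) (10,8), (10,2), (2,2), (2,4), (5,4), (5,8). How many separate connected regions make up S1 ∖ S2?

S1 ∖ S2 is a single connected region.

1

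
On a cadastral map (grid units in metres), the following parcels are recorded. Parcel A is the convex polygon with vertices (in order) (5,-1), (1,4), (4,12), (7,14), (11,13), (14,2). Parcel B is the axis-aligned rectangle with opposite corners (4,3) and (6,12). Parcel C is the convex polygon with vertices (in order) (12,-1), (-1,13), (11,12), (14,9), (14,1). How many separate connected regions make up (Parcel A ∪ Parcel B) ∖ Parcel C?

2

(Parcel A ∪ Parcel B) ∖ Parcel C splits into 2 disjoint pieces (area 42.6575, area 7.3727).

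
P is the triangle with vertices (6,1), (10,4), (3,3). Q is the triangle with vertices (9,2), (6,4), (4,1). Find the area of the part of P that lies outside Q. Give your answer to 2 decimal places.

3.81

|P| = 8.5, |P∩Q| = 4.6937.
|P ∖ Q| = |P| − |P∩Q| = 8.5 − 4.6937 = 3.81.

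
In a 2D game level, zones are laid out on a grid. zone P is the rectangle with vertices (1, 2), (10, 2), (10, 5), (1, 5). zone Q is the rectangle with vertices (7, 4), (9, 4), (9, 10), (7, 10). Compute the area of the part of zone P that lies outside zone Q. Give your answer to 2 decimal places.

25.00

|zone P∩zone Q|: x∈[7,9], y∈[4,5] → 2·1 = 2.
|zone P| = 27.
|zone P ∖ zone Q| = |zone P| − |zone P∩zone Q| = 27 − 2 = 25.00.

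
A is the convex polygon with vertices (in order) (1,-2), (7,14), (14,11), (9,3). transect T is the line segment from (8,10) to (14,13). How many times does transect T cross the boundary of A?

1

The segment meets the boundary at (11.846,11.923).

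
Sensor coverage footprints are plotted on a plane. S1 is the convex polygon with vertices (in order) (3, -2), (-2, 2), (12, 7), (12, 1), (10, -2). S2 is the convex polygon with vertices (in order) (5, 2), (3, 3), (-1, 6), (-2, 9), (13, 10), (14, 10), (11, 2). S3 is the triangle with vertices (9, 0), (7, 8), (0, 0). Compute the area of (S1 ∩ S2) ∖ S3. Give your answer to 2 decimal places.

|S1 ∩ S2| = 28.4812.
|(S1 ∩ S2) ∩ S3| = 12.5768.
|(S1 ∩ S2) ∖ S3| = 28.4812 − 12.5768 = 15.90.

15.90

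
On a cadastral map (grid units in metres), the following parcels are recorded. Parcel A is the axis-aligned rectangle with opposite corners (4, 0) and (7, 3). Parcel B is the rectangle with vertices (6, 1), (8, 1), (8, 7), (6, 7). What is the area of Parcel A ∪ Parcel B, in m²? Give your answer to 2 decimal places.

19.00

By inclusion–exclusion:
Individual areas: |Parcel A| = 9, |Parcel B| = 12.
|Parcel A∩Parcel B|: x∈[6,7], y∈[1,3] → 1·2 = 2.
|Parcel A ∪ Parcel B| = 21 − 2 = 19.00.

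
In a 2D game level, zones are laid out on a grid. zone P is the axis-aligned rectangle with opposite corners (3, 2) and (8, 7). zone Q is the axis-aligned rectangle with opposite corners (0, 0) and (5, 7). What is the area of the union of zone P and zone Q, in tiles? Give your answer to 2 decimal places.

By inclusion–exclusion:
Individual areas: |zone P| = 25, |zone Q| = 35.
|zone P∩zone Q|: x∈[3,5], y∈[2,7] → 2·5 = 10.
|zone P ∪ zone Q| = 60 − 10 = 50.00.

50.00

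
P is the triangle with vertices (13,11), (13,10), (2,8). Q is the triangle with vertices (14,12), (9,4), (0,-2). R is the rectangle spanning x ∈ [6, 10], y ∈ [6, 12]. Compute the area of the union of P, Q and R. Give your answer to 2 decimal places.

45.76

By inclusion–exclusion:
Individual areas: |P| = 5.5, |Q| = 21, |R| = 24.
|P∩Q| = 0.5547.
|P∩R| = 2.1818.
|Q∩R| = 2.
|P∩Q∩R| = 0.
|P ∪ Q ∪ R| = 50.5 − 4.7365 + 0 = 45.76.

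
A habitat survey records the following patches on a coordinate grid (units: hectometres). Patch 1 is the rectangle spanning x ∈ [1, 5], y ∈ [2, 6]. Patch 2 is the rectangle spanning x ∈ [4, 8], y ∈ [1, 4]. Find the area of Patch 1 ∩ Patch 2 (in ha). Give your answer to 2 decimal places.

2.00

|Patch 1∩Patch 2|: x∈[4,5], y∈[2,4] → 1·2 = 2.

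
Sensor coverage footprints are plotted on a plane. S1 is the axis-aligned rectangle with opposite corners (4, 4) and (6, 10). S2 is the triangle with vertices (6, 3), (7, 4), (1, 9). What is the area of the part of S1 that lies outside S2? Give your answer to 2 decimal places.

|S1| = 12, |S1∩S2| = 2.5167.
|S1 ∖ S2| = |S1| − |S1∩S2| = 12 − 2.5167 = 9.48.

9.48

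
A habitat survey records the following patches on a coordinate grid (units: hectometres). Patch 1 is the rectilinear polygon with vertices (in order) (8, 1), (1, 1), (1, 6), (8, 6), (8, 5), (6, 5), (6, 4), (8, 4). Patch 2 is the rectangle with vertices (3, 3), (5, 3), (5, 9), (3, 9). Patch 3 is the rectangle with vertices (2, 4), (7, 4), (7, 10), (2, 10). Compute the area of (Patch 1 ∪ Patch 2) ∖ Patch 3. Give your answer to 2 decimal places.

24.00

|Patch 1 ∪ Patch 2| = 39.
|(Patch 1 ∪ Patch 2) ∩ Patch 3| = 15.
|(Patch 1 ∪ Patch 2) ∖ Patch 3| = 39 − 15 = 24.00.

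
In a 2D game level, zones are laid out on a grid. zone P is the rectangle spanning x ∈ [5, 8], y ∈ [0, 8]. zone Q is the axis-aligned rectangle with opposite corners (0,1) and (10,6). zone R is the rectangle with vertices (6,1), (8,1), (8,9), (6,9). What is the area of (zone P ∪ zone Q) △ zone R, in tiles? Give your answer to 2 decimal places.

|zone P ∪ zone Q| = 59.
|(zone P ∪ zone Q) ∩ zone R| = 14.
|(zone P ∪ zone Q) △ zone R| = 59 + 16 − 28 = 47.00.

47.00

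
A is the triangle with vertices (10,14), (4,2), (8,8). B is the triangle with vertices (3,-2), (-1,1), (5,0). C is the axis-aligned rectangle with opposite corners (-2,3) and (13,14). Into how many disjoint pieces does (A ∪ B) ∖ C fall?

2

(A ∪ B) ∖ C splits into 2 disjoint pieces (area 0.0833, area 7).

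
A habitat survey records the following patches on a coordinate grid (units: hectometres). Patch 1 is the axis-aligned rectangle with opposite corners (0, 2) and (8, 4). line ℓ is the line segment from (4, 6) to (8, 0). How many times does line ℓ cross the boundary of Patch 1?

2

The segment meets the boundary at (6.667,2), (5.333,4).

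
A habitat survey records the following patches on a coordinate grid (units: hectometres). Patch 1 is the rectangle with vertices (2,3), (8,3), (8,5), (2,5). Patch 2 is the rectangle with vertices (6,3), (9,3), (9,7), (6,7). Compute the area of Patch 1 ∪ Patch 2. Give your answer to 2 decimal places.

20.00

By inclusion–exclusion:
Individual areas: |Patch 1| = 12, |Patch 2| = 12.
|Patch 1∩Patch 2|: x∈[6,8], y∈[3,5] → 2·2 = 4.
|Patch 1 ∪ Patch 2| = 24 − 4 = 20.00.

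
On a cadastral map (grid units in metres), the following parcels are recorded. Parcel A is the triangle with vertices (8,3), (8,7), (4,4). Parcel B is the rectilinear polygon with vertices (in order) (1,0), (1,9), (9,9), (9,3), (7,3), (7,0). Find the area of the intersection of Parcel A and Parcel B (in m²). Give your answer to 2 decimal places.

8.00

The intersection is the polygon with vertices (4,4), (8,7), (8,3).
By the shoelace formula its area is 8.00.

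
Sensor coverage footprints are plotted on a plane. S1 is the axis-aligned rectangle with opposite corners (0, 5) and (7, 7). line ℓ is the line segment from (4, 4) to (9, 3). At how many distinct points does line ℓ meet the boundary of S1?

The segment lies entirely outside S1 and never meets its boundary.

0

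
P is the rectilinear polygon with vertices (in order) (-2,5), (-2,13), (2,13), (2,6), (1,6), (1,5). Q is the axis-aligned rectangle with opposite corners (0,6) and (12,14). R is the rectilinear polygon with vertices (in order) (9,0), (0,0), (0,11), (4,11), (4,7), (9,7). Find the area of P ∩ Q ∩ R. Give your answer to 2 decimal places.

10.00

The intersection is the polygon with vertices (2,6), (1,6), (0,6), (0,11), (2,11).
By the shoelace formula its area is 10.00.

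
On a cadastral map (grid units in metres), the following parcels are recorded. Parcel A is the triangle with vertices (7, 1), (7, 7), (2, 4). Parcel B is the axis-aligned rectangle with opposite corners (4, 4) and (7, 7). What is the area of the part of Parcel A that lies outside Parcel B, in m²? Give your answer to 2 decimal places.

8.70

|Parcel A| = 15, |Parcel A∩Parcel B| = 6.3.
|Parcel A ∖ Parcel B| = |Parcel A| − |Parcel A∩Parcel B| = 15 − 6.3 = 8.70.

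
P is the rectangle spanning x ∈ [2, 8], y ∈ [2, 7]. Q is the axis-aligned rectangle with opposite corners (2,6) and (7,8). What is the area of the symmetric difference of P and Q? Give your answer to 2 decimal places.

30.00

|P∩Q|: x∈[2,7], y∈[6,7] → 5·1 = 5.
|P △ Q| = |P| + |Q| − 2·|P∩Q| = 30 + 10 − 10 = 30.00.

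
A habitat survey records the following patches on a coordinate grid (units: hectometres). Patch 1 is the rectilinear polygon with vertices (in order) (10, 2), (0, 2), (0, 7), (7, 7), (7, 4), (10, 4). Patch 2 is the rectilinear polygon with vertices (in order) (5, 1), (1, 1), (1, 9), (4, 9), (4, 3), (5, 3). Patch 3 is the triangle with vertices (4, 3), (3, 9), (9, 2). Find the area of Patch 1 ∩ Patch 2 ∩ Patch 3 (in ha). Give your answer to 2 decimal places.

1.43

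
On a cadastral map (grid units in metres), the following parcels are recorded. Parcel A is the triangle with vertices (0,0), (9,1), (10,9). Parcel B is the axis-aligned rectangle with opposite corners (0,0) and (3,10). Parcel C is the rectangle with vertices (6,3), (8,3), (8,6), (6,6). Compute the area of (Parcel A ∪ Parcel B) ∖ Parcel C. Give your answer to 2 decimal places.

56.15

|Parcel A ∪ Parcel B| = 61.95.
|(Parcel A ∪ Parcel B) ∩ Parcel C| = 5.8.
|(Parcel A ∪ Parcel B) ∖ Parcel C| = 61.95 − 5.8 = 56.15.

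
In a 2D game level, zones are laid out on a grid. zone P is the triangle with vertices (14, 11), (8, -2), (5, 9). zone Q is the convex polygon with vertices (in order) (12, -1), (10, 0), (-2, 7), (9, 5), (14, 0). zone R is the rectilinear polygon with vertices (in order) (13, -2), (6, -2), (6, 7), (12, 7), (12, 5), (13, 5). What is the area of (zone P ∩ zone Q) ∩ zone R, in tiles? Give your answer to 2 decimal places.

The region (zone P ∩ zone Q) ∩ zone R is the polygon with vertices (6.973,1.766), (6,5.333), (6,5.545), (9,5), (10.526,3.474), (9.152,0.495).
By the shoelace formula its area is 13.64.

13.64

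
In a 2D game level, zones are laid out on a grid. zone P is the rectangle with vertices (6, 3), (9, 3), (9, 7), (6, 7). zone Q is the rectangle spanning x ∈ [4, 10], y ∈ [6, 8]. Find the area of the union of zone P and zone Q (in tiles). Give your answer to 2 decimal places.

By inclusion–exclusion:
Individual areas: |zone P| = 12, |zone Q| = 12.
|zone P∩zone Q|: x∈[6,9], y∈[6,7] → 3·1 = 3.
|zone P ∪ zone Q| = 24 − 3 = 21.00.

21.00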